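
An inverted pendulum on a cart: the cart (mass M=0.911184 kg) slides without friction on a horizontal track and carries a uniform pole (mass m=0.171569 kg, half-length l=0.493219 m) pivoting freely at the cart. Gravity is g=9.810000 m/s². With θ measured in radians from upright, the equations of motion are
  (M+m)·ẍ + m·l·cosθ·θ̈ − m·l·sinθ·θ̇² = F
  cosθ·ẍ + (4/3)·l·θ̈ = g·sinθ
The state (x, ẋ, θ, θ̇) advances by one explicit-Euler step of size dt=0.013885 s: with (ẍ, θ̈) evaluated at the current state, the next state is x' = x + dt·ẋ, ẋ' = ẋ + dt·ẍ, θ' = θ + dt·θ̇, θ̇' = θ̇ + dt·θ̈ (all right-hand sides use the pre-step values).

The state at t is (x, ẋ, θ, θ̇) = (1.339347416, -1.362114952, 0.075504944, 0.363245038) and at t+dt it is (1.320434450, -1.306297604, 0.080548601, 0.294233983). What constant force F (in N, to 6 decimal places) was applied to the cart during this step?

ẍ = (ẋ'−ẋ)/dt = (-1.306297604−-1.362114952)/0.013885 = 4.019975
θ̈ = (θ̇'−θ̇)/dt = (0.294233983−0.363245038)/0.013885 = -4.970188
sinθ=0.075433, cosθ=0.997151
F = (M+m)·ẍ + m·l·cosθ·θ̈ − m·l·sinθ·θ̇² = 4.352640 + -0.419384 − 0.000842 = 3.932413

F = 3.932413 N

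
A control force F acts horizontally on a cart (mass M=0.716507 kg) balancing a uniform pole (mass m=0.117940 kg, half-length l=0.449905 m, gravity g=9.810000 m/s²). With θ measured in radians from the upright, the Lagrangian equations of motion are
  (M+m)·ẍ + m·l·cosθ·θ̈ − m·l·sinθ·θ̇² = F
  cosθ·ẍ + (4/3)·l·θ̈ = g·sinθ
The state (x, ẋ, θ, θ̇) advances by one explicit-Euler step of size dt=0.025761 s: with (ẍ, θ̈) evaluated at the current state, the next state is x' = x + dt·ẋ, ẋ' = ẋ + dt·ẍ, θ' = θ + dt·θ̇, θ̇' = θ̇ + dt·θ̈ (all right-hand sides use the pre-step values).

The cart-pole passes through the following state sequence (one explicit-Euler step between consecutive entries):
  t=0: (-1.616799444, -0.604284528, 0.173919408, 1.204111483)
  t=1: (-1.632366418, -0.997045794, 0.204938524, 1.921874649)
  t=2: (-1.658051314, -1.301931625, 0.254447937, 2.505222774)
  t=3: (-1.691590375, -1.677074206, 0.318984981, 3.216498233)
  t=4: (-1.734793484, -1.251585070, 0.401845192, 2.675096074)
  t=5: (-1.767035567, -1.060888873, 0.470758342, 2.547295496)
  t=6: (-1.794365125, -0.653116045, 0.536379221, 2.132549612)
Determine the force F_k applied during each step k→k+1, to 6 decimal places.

F_0 = -11.279460 N
F_1 = -8.739288 N
F_2 = -10.817502 N
F_3 = 12.551321 N
F_4 = 5.786222 N
F_5 = 12.291005 N

step 0→1:
  ẍ = (ẋ'−ẋ)/dt = (-0.997045794−-0.604284528)/0.025761 = -15.246352
  θ̈ = (θ̇'−θ̇)/dt = (1.921874649−1.204111483)/0.025761 = 27.862395
  sinθ=0.173044, cosθ=0.984914
  F = (M+m)·ẍ + m·l·cosθ·θ̈ − m·l·sinθ·θ̇² = -12.722272 + 1.456125 − 0.013313 = -11.279460
step 1→2:
  ẍ = (ẋ'−ẋ)/dt = (-1.301931625−-0.997045794)/0.025761 = -11.835171
  θ̈ = (θ̇'−θ̇)/dt = (2.505222774−1.921874649)/0.025761 = 22.644623
  sinθ=0.203507, cosθ=0.979073
  F = (M+m)·ẍ + m·l·cosθ·θ̈ − m·l·sinθ·θ̇² = -9.875823 + 1.176420 − 0.039885 = -8.739288
step 2→3:
  ẍ = (ẋ'−ẋ)/dt = (-1.677074206−-1.301931625)/0.025761 = -14.562423
  θ̈ = (θ̇'−θ̇)/dt = (3.216498233−2.505222774)/0.025761 = 27.610553
  sinθ=0.251711, cosθ=0.967802
  F = (M+m)·ẍ + m·l·cosθ·θ̈ − m·l·sinθ·θ̇² = -12.151570 + 1.417894 − 0.083826 = -10.817502
step 3→4:
  ẍ = (ẋ'−ẋ)/dt = (-1.251585070−-1.677074206)/0.025761 = 16.516794
  θ̈ = (θ̇'−θ̇)/dt = (2.675096074−3.216498233)/0.025761 = -21.016349
  sinθ=0.313603, cosθ=0.949554
  F = (M+m)·ẍ + m·l·cosθ·θ̈ − m·l·sinθ·θ̇² = 13.782389 + -1.058910 − 0.172159 = 12.551321
step 4→5:
  ẍ = (ẋ'−ẋ)/dt = (-1.060888873−-1.251585070)/0.025761 = 7.402515
  θ̈ = (θ̇'−θ̇)/dt = (2.547295496−2.675096074)/0.025761 = -4.961010
  sinθ=0.391117, cosθ=0.920341
  F = (M+m)·ẍ + m·l·cosθ·θ̈ − m·l·sinθ·θ̇² = 6.177007 + -0.242271 − 0.148514 = 5.786222
step 5→6:
  ẍ = (ẋ'−ẋ)/dt = (-0.653116045−-1.060888873)/0.025761 = 15.829076
  θ̈ = (θ̇'−θ̇)/dt = (2.132549612−2.547295496)/0.025761 = -16.099759
  sinθ=0.453562, cosθ=0.891225
  F = (M+m)·ẍ + m·l·cosθ·θ̈ − m·l·sinθ·θ̇² = 13.208525 + -0.761357 − 0.156163 = 12.291005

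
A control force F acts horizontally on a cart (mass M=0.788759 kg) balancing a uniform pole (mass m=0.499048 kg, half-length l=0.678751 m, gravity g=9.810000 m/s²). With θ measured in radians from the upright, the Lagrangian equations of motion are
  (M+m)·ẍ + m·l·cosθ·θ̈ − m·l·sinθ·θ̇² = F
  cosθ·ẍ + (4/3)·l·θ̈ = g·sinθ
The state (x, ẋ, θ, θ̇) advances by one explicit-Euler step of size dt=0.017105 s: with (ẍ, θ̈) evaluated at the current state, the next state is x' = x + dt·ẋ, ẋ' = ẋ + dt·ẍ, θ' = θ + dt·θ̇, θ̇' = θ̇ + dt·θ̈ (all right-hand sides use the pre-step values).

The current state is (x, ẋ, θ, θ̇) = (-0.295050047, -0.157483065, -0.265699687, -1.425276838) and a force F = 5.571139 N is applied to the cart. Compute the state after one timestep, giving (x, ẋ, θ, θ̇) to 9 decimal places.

sinθ=-0.262584467, cosθ=0.964909010
temp = (F + m·l·θ̇²·sinθ)/(M+m) = (5.571139 + -0.180684246)/1.287807 = 4.185762893
θ̈ = (g·sinθ − cosθ·temp)/(l·(4/3 − m·cos²θ/(M+m))) = -10.020816914
ẍ = temp − m·l·θ̈·cosθ/(M+m) = 6.729027278
Euler: x'=-0.295050047+0.017105·-0.157483065=-0.297743795, ẋ'=-0.157483065+0.017105·6.729027278=-0.042383053
       θ'=-0.265699687+0.017105·-1.425276838=-0.290079047, θ̇'=-1.425276838+0.017105·-10.020816914=-1.596682911

(-0.297743795, -0.042383053, -0.290079047, -1.596682911)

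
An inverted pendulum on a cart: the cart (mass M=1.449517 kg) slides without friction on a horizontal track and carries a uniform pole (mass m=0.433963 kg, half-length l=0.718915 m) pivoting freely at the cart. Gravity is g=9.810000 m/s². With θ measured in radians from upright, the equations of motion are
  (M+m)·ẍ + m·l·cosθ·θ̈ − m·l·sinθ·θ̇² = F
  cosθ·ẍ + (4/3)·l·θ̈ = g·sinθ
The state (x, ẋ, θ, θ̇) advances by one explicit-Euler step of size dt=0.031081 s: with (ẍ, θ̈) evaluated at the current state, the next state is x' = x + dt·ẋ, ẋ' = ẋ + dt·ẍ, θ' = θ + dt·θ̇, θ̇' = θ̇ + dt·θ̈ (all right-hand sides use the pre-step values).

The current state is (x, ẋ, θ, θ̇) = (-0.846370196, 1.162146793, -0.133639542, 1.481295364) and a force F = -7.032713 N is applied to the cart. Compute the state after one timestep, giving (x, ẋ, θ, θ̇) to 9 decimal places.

sinθ=-0.133242107, cosθ=0.991083519
temp = (F + m·l·θ̇²·sinθ)/(M+m) = (-7.032713 + -0.091212649)/1.883480 = -3.782320836
θ̈ = (g·sinθ − cosθ·temp)/(l·(4/3 − m·cos²θ/(M+m))) = 3.067767874
ẍ = temp − m·l·θ̈·cosθ/(M+m) = -4.285939695
Euler: x'=-0.846370196+0.031081·1.162146793=-0.810249512, ẋ'=1.162146793+0.031081·-4.285939695=1.028935501
       θ'=-0.133639542+0.031081·1.481295364=-0.087599401, θ̇'=1.481295364+0.031081·3.067767874=1.576644657

(-0.810249512, 1.028935501, -0.087599401, 1.576644657)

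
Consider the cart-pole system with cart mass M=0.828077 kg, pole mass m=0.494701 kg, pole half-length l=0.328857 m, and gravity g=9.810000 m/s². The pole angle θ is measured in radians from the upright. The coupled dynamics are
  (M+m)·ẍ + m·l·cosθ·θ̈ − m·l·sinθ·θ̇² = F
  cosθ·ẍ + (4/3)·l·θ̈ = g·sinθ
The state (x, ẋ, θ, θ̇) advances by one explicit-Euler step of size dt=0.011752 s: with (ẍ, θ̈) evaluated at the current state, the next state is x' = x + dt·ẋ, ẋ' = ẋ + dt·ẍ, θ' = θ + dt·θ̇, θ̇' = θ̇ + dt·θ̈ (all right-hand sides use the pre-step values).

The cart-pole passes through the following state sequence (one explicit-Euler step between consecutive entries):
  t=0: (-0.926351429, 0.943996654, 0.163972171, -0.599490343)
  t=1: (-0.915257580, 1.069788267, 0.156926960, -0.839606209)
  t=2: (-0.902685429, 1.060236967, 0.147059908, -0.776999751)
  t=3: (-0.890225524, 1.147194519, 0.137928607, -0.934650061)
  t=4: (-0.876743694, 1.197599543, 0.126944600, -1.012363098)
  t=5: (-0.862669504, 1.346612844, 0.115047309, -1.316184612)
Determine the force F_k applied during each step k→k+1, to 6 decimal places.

F_0 = 10.869871 N
F_1 = -0.236968 N
F_2 = 7.614513 N
F_3 = 4.588349 N
F_4 = 12.579450 N

step 0→1:
  ẍ = (ẋ'−ẋ)/dt = (1.069788267−0.943996654)/0.011752 = 10.703847
  θ̈ = (θ̇'−θ̇)/dt = (-0.839606209−-0.599490343)/0.011752 = -20.431915
  sinθ=0.163238, cosθ=0.986587
  F = (M+m)·ẍ + m·l·cosθ·θ̈ − m·l·sinθ·θ̇² = 14.158814 + -3.279398 − 0.009544 = 10.869871
step 1→2:
  ẍ = (ẋ'−ẋ)/dt = (1.060236967−1.069788267)/0.011752 = -0.812738
  θ̈ = (θ̇'−θ̇)/dt = (-0.776999751−-0.839606209)/0.011752 = 5.327302
  sinθ=0.156284, cosθ=0.987712
  F = (M+m)·ẍ + m·l·cosθ·θ̈ − m·l·sinθ·θ̇² = -1.075072 + 0.856027 − 0.017923 = -0.236968
step 2→3:
  ẍ = (ẋ'−ẋ)/dt = (1.147194519−1.060236967)/0.011752 = 7.399383
  θ̈ = (θ̇'−θ̇)/dt = (-0.934650061−-0.776999751)/0.011752 = -13.414764
  sinθ=0.146530, cosθ=0.989206
  F = (M+m)·ẍ + m·l·cosθ·θ̈ − m·l·sinθ·θ̇² = 9.787741 + -2.158836 − 0.014392 = 7.614513
step 3→4:
  ẍ = (ẋ'−ẋ)/dt = (1.197599543−1.147194519)/0.011752 = 4.289059
  θ̈ = (θ̇'−θ̇)/dt = (-1.012363098−-0.934650061)/0.011752 = -6.612750
  sinθ=0.137492, cosθ=0.990503
  F = (M+m)·ẍ + m·l·cosθ·θ̈ − m·l·sinθ·θ̇² = 5.673473 + -1.065584 − 0.019540 = 4.588349
step 4→5:
  ẍ = (ẋ'−ẋ)/dt = (1.346612844−1.197599543)/0.011752 = 12.679825
  θ̈ = (θ̇'−θ̇)/dt = (-1.316184612−-1.012363098)/0.011752 = -25.852750
  sinθ=0.126604, cosθ=0.991953
  F = (M+m)·ẍ + m·l·cosθ·θ̈ − m·l·sinθ·θ̇² = 16.772593 + -4.172034 − 0.021109 = 12.579450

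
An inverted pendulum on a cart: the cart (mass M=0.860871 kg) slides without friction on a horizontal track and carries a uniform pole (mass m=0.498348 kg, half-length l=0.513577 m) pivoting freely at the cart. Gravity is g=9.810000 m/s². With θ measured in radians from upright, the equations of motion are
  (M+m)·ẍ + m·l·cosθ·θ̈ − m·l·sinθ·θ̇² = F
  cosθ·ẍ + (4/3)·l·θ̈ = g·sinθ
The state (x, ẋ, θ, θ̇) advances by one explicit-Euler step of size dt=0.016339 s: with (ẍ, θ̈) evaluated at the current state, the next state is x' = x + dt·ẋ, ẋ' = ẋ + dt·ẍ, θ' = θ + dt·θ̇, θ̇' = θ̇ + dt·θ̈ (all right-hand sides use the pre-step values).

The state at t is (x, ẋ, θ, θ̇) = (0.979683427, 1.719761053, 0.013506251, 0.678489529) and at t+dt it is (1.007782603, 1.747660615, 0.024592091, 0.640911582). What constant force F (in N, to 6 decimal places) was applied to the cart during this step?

ẍ = (ẋ'−ẋ)/dt = (1.747660615−1.719761053)/0.016339 = 1.707544
θ̈ = (θ̇'−θ̇)/dt = (0.640911582−0.678489529)/0.016339 = -2.299893
sinθ=0.013506, cosθ=0.999909
F = (M+m)·ẍ + m·l·cosθ·θ̈ − m·l·sinθ·θ̇² = 2.320926 + -0.588581 − 0.001591 = 1.730754

F = 1.730754 N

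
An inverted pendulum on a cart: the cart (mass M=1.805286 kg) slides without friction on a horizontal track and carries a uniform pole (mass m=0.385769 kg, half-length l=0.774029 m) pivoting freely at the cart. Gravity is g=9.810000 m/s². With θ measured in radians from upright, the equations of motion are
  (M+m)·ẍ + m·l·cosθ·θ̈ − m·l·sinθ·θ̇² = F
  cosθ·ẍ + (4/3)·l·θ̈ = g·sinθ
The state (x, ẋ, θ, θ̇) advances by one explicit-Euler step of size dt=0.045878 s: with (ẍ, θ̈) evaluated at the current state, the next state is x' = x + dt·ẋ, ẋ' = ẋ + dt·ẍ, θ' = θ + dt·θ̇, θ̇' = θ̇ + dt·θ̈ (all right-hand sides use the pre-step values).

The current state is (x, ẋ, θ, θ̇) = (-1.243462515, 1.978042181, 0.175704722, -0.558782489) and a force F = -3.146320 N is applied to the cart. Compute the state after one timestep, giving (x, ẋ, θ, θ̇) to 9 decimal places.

(-1.152713896, 1.891151498, 0.150068899, -0.399655847)

sinθ=0.174802053, cosθ=0.984603597
temp = (F + m·l·θ̇²·sinθ)/(M+m) = (-3.146320 + 0.016297338)/2.191055 = -1.428545912
θ̈ = (g·sinθ − cosθ·temp)/(l·(4/3 − m·cos²θ/(M+m))) = 3.468473816
ẍ = temp − m·l·θ̈·cosθ/(M+m) = -1.893950988
Euler: x'=-1.243462515+0.045878·1.978042181=-1.152713896, ẋ'=1.978042181+0.045878·-1.893950988=1.891151498
       θ'=0.175704722+0.045878·-0.558782489=0.150068899, θ̇'=-0.558782489+0.045878·3.468473816=-0.399655847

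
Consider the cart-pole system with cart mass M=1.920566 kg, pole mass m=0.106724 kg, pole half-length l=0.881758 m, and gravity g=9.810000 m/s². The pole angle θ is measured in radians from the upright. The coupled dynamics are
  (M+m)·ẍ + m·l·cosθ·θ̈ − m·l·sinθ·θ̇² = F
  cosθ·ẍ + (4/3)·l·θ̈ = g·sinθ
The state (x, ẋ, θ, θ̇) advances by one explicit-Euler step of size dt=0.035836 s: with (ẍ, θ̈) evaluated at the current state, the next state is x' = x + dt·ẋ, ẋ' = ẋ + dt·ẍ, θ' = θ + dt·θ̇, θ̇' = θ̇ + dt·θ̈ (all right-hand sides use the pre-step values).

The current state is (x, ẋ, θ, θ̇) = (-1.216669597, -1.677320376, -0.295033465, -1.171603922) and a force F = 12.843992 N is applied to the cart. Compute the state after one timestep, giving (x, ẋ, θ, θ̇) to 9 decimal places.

(-1.276778050, -1.438448116, -0.337019063, -1.452950125)

sinθ=-0.290771869, cosθ=0.956792412
temp = (F + m·l·θ̇²·sinθ)/(M+m) = (12.843992 + -0.037559995)/2.027290 = 6.317020261
θ̈ = (g·sinθ − cosθ·temp)/(l·(4/3 − m·cos²θ/(M+m))) = -7.850937695
ẍ = temp − m·l·θ̈·cosθ/(M+m) = 6.665706556
Euler: x'=-1.216669597+0.035836·-1.677320376=-1.276778050, ẋ'=-1.677320376+0.035836·6.665706556=-1.438448116
       θ'=-0.295033465+0.035836·-1.171603922=-0.337019063, θ̇'=-1.171603922+0.035836·-7.850937695=-1.452950125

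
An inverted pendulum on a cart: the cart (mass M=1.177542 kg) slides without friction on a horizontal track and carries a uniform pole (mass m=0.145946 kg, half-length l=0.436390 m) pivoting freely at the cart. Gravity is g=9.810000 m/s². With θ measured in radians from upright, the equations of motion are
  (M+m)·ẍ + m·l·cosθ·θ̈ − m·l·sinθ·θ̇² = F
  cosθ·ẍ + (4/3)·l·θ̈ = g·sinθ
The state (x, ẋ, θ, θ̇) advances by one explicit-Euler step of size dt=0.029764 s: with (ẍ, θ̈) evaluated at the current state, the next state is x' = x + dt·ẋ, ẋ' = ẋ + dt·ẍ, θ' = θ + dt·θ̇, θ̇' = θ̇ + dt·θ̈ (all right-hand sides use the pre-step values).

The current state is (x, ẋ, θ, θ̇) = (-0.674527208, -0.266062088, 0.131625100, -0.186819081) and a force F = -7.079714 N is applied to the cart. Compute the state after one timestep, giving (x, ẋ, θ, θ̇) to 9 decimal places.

(-0.682446280, -0.442777146, 0.126064617, 0.180125818)

sinθ=0.131245358, cosθ=0.991349916
temp = (F + m·l·θ̇²·sinθ)/(M+m) = (-7.079714 + 0.000291738)/1.323488 = -5.349064186
θ̈ = (g·sinθ − cosθ·temp)/(l·(4/3 − m·cos²θ/(M+m))) = 12.328480692
ẍ = temp − m·l·θ̈·cosθ/(M+m) = -5.937207971
Euler: x'=-0.674527208+0.029764·-0.266062088=-0.682446280, ẋ'=-0.266062088+0.029764·-5.937207971=-0.442777146
       θ'=0.131625100+0.029764·-0.186819081=0.126064617, θ̇'=-0.186819081+0.029764·12.328480692=0.180125818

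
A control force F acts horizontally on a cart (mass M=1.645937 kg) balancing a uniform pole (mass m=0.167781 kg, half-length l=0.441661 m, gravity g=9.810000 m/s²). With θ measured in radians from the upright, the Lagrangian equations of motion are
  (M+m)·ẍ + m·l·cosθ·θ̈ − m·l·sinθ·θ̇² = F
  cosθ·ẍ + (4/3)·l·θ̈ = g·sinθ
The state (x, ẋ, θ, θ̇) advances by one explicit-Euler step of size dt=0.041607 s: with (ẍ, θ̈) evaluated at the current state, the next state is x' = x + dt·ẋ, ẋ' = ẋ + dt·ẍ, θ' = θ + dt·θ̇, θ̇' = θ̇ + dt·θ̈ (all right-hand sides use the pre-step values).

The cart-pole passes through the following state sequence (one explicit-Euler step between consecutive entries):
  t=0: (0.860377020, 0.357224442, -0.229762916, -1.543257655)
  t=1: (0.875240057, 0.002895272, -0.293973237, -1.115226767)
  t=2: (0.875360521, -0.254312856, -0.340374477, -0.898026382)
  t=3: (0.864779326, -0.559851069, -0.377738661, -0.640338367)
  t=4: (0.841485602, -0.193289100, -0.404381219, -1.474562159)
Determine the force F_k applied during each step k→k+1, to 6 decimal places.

F_0 = -14.663309 N
F_1 = -10.815183 N
F_2 = -12.866352 N
F_3 = 14.609236 N

step 0→1:
  ẍ = (ẋ'−ẋ)/dt = (0.002895272−0.357224442)/0.041607 = -8.516095
  θ̈ = (θ̇'−θ̇)/dt = (-1.115226767−-1.543257655)/0.041607 = 10.287473
  sinθ=-0.227747, cosθ=0.973720
  F = (M+m)·ẍ + m·l·cosθ·θ̈ − m·l·sinθ·θ̇² = -15.445795 + 0.742292 − -0.040194 = -14.663309
step 1→2:
  ẍ = (ẋ'−ẋ)/dt = (-0.254312856−0.002895272)/0.041607 = -6.181847
  θ̈ = (θ̇'−θ̇)/dt = (-0.898026382−-1.115226767)/0.041607 = 5.220285
  sinθ=-0.289757, cosθ=0.957100
  F = (M+m)·ẍ + m·l·cosθ·θ̈ − m·l·sinθ·θ̇² = -11.212128 + 0.370240 − -0.026705 = -10.815183
step 2→3:
  ẍ = (ẋ'−ẋ)/dt = (-0.559851069−-0.254312856)/0.041607 = -7.343433
  θ̈ = (θ̇'−θ̇)/dt = (-0.640338367−-0.898026382)/0.041607 = 6.193381
  sinθ=-0.333840, cosθ=0.942630
  F = (M+m)·ẍ + m·l·cosθ·θ̈ − m·l·sinθ·θ̇² = -13.318916 + 0.432614 − -0.019950 = -12.866352
step 3→4:
  ẍ = (ẋ'−ẋ)/dt = (-0.193289100−-0.559851069)/0.041607 = 8.810103
  θ̈ = (θ̇'−θ̇)/dt = (-1.474562159−-0.640338367)/0.041607 = -20.050083
  sinθ=-0.368819, cosθ=0.929501
  F = (M+m)·ẍ + m·l·cosθ·θ̈ − m·l·sinθ·θ̇² = 15.979043 + -1.381013 − -0.011206 = 14.609236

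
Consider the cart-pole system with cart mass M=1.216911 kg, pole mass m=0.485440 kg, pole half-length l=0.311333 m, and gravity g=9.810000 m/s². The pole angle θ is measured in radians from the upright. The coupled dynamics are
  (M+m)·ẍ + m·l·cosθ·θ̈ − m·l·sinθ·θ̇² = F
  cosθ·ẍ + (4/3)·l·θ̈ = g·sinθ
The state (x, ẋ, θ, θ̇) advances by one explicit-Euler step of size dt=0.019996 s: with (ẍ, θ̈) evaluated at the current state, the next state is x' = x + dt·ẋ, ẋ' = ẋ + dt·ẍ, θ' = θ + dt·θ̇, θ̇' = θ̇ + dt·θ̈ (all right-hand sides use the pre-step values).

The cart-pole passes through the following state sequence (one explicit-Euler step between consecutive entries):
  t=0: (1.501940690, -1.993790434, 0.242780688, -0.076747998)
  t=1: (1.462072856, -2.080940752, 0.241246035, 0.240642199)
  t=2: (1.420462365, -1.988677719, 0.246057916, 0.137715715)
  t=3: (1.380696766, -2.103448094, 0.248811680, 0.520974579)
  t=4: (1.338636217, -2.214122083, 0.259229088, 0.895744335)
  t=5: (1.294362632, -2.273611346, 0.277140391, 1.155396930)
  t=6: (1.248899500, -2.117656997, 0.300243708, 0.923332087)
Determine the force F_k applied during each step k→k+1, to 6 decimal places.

step 0→1:
  ẍ = (ẋ'−ẋ)/dt = (-2.080940752−-1.993790434)/0.019996 = -4.358388
  θ̈ = (θ̇'−θ̇)/dt = (0.240642199−-0.076747998)/0.019996 = 15.872684
  sinθ=0.240403, cosθ=0.970673
  F = (M+m)·ẍ + m·l·cosθ·θ̈ − m·l·sinθ·θ̇² = -7.419505 + 2.328542 − 0.000214 = -5.091177
step 1→2:
  ẍ = (ẋ'−ẋ)/dt = (-1.988677719−-2.080940752)/0.019996 = 4.614074
  θ̈ = (θ̇'−θ̇)/dt = (0.137715715−0.240642199)/0.019996 = -5.147354
  sinθ=0.238913, cosθ=0.971041
  F = (M+m)·ẍ + m·l·cosθ·θ̈ − m·l·sinθ·θ̇² = 7.854774 + -0.755409 − 0.002091 = 7.097274
step 2→3:
  ẍ = (ẋ'−ẋ)/dt = (-2.103448094−-1.988677719)/0.019996 = -5.739667
  θ̈ = (θ̇'−θ̇)/dt = (0.520974579−0.137715715)/0.019996 = 19.166777
  sinθ=0.243583, cosθ=0.969880
  F = (M+m)·ẍ + m·l·cosθ·θ̈ − m·l·sinθ·θ̇² = -9.770927 + 2.809493 − 0.000698 = -6.962133
step 3→4:
  ẍ = (ẋ'−ẋ)/dt = (-2.214122083−-2.103448094)/0.019996 = -5.534806
  θ̈ = (θ̇'−θ̇)/dt = (0.895744335−0.520974579)/0.019996 = 18.742236
  sinθ=0.246252, cosθ=0.969206
  F = (M+m)·ẍ + m·l·cosθ·θ̈ − m·l·sinθ·θ̇² = -9.422183 + 2.745352 − 0.010101 = -6.686932
step 4→5:
  ẍ = (ẋ'−ẋ)/dt = (-2.273611346−-2.214122083)/0.019996 = -2.975058
  θ̈ = (θ̇'−θ̇)/dt = (1.155396930−0.895744335)/0.019996 = 12.985227
  sinθ=0.256335, cosθ=0.966588
  F = (M+m)·ẍ + m·l·cosθ·θ̈ − m·l·sinθ·θ̇² = -5.064593 + 1.896931 − 0.031084 = -3.198746
step 5→6:
  ẍ = (ẋ'−ẋ)/dt = (-2.117656997−-2.273611346)/0.019996 = 7.799277
  θ̈ = (θ̇'−θ̇)/dt = (0.923332087−1.155396930)/0.019996 = -11.605563
  sinθ=0.273606, cosθ=0.961842
  F = (M+m)·ẍ + m·l·cosθ·θ̈ − m·l·sinθ·θ̇² = 13.277107 + -1.687060 − 0.055201 = 11.534846

F_0 = -5.091177 N
F_1 = 7.097274 N
F_2 = -6.962133 N
F_3 = -6.686932 N
F_4 = -3.198746 N
F_5 = 11.534846 N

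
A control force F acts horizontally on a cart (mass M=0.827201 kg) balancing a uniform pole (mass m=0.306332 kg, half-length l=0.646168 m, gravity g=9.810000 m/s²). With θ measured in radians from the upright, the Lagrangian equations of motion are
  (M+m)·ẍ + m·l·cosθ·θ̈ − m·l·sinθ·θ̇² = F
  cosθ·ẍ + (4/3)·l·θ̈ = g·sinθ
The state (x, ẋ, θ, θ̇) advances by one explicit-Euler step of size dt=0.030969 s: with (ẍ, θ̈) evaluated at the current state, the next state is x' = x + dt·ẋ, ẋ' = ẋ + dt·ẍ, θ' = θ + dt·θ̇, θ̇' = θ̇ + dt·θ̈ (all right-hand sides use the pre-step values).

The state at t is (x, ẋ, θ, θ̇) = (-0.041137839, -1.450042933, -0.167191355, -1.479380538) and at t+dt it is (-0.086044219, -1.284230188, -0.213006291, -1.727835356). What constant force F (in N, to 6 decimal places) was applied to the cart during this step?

ẍ = (ẋ'−ẋ)/dt = (-1.284230188−-1.450042933)/0.030969 = 5.354152
θ̈ = (θ̇'−θ̇)/dt = (-1.727835356−-1.479380538)/0.030969 = -8.022694
sinθ=-0.166414, cosθ=0.986056
F = (M+m)·ẍ + m·l·cosθ·θ̈ − m·l·sinθ·θ̇² = 6.069108 + -1.565884 − -0.072092 = 4.575316

F = 4.575316 N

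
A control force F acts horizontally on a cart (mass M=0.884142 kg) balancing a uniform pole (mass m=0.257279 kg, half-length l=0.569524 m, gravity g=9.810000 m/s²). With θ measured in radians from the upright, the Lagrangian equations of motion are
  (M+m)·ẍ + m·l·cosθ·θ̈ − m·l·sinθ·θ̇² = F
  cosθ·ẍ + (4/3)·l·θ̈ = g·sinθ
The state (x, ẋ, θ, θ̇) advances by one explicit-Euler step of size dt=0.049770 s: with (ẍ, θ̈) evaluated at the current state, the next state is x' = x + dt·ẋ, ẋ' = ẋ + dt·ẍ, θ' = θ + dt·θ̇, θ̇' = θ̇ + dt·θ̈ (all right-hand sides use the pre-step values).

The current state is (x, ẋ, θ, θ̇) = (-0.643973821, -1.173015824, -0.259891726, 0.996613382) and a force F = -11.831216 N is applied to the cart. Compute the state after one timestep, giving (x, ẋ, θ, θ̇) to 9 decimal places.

sinθ=-0.256975915, cosθ=0.966417808
temp = (F + m·l·θ̇²·sinθ)/(M+m) = (-11.831216 + -0.037399192)/1.141421 = -10.398104811
θ̈ = (g·sinθ − cosθ·temp)/(l·(4/3 − m·cos²θ/(M+m))) = 11.772207736
ẍ = temp − m·l·θ̈·cosθ/(M+m) = -11.858577204
Euler: x'=-0.643973821+0.049770·-1.173015824=-0.702354819, ẋ'=-1.173015824+0.049770·-11.858577204=-1.763217211
       θ'=-0.259891726+0.049770·0.996613382=-0.210290278, θ̇'=0.996613382+0.049770·11.772207736=1.582516161

(-0.702354819, -1.763217211, -0.210290278, 1.582516161)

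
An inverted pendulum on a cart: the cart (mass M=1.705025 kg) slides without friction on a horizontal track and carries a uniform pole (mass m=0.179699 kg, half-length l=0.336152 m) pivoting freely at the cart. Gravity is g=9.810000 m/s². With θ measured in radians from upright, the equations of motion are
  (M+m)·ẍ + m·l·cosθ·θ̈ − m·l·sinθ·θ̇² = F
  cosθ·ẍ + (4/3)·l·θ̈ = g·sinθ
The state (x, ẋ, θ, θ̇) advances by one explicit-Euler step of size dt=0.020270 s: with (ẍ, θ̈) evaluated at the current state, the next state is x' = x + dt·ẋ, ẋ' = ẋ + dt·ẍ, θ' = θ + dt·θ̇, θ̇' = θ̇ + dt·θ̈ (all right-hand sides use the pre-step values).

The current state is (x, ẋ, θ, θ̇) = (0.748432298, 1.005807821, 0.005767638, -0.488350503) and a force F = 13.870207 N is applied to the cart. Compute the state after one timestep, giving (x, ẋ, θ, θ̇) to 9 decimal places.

sinθ=0.005767606, cosθ=0.999983367
temp = (F + m·l·θ̇²·sinθ)/(M+m) = (13.870207 + 0.000083088)/1.884724 = 7.359321624
θ̈ = (g·sinθ − cosθ·temp)/(l·(4/3 − m·cos²θ/(M+m))) = -17.547905098
ẍ = temp − m·l·θ̈·cosθ/(M+m) = 7.921729835
Euler: x'=0.748432298+0.020270·1.005807821=0.768820023, ẋ'=1.005807821+0.020270·7.921729835=1.166381285
       θ'=0.005767638+0.020270·-0.488350503=-0.004131227, θ̇'=-0.488350503+0.020270·-17.547905098=-0.844046539

(0.768820023, 1.166381285, -0.004131227, -0.844046539)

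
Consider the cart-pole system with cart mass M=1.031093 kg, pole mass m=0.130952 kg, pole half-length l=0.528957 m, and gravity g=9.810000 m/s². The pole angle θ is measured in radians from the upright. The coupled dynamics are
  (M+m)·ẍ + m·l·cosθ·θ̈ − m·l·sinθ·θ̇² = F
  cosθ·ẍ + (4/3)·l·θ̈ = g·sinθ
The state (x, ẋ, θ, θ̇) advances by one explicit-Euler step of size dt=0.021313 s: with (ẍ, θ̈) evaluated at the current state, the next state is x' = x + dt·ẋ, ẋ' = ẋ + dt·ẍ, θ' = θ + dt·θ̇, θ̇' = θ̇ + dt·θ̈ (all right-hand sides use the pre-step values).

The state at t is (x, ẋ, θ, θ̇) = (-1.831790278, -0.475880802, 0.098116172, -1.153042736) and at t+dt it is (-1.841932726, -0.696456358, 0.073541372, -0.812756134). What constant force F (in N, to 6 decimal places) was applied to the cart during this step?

F = -10.934800 N

ẍ = (ẋ'−ẋ)/dt = (-0.696456358−-0.475880802)/0.021313 = -10.349343
θ̈ = (θ̇'−θ̇)/dt = (-0.812756134−-1.153042736)/0.021313 = 15.966152
sinθ=0.097959, cosθ=0.995190
F = (M+m)·ẍ + m·l·cosθ·θ̈ − m·l·sinθ·θ̇² = -12.026403 + 1.100624 − 0.009021 = -10.934800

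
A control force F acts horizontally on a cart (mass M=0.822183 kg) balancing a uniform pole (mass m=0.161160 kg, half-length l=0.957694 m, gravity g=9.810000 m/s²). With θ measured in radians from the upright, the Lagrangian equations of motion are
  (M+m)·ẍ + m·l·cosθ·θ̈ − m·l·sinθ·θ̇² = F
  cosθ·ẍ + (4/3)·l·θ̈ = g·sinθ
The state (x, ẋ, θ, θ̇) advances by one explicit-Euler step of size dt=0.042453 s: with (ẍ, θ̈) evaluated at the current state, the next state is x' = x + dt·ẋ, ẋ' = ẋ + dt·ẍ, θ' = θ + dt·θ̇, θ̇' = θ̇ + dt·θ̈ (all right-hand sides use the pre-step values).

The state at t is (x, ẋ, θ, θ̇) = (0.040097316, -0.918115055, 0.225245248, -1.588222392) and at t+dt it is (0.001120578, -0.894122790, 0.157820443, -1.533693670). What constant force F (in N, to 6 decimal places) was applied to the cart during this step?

F = 0.662019 N

ẍ = (ẋ'−ẋ)/dt = (-0.894122790−-0.918115055)/0.042453 = 0.565149
θ̈ = (θ̇'−θ̇)/dt = (-1.533693670−-1.588222392)/0.042453 = 1.284449
sinθ=0.223345, cosθ=0.974739
F = (M+m)·ẍ + m·l·cosθ·θ̈ − m·l·sinθ·θ̇² = 0.555735 + 0.193237 − 0.086953 = 0.662019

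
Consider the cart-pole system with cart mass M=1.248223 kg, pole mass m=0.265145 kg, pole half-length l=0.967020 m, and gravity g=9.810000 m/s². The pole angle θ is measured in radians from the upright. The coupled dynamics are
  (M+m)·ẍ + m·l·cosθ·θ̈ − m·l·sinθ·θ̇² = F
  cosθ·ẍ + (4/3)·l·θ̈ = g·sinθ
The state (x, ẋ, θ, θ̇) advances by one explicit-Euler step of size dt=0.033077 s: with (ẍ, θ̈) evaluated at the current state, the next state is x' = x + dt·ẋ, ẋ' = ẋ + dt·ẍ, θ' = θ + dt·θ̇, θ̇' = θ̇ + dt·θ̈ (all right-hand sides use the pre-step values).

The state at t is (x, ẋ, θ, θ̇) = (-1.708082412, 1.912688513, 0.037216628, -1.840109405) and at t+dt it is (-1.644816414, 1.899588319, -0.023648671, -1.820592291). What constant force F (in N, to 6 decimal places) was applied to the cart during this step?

F = -0.480490 N

ẍ = (ẋ'−ẋ)/dt = (1.899588319−1.912688513)/0.033077 = -0.396051
θ̈ = (θ̇'−θ̇)/dt = (-1.820592291−-1.840109405)/0.033077 = 0.590051
sinθ=0.037208, cosθ=0.999308
F = (M+m)·ẍ + m·l·cosθ·θ̈ − m·l·sinθ·θ̇² = -0.599372 + 0.151185 − 0.032303 = -0.480490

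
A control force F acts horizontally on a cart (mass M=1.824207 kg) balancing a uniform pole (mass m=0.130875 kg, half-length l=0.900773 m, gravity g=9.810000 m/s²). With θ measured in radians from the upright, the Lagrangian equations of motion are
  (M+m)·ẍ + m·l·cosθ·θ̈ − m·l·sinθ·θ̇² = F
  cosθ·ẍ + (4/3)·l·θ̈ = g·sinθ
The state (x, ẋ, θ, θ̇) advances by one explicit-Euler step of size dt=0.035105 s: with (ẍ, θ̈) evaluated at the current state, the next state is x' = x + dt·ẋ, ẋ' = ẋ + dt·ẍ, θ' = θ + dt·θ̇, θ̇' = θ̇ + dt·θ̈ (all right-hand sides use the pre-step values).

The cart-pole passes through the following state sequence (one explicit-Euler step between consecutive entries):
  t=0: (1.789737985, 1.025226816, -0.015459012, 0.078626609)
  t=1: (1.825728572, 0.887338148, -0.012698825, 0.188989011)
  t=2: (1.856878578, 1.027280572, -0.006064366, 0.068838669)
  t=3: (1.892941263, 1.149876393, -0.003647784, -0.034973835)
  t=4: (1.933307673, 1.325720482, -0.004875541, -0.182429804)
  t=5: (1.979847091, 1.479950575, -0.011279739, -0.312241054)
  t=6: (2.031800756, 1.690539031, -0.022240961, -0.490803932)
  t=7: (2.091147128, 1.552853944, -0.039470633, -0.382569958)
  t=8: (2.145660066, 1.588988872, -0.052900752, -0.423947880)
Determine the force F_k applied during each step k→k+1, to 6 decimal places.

F_0 = -7.308769 N
F_1 = 7.390331 N
F_2 = 6.479046 N
F_3 = 9.298002 N
F_4 = 8.153541 N
F_5 = 11.128701 N
F_6 = -7.304004 N
F_7 = 1.874276 N

step 0→1:
  ẍ = (ẋ'−ẋ)/dt = (0.887338148−1.025226816)/0.035105 = -3.927893
  θ̈ = (θ̇'−θ̇)/dt = (0.188989011−0.078626609)/0.035105 = 3.143780
  sinθ=-0.015458, cosθ=0.999881
  F = (M+m)·ẍ + m·l·cosθ·θ̈ − m·l·sinθ·θ̇² = -7.679352 + 0.370572 − -0.000011 = -7.308769
step 1→2:
  ẍ = (ẋ'−ẋ)/dt = (1.027280572−0.887338148)/0.035105 = 3.986396
  θ̈ = (θ̇'−θ̇)/dt = (0.068838669−0.188989011)/0.035105 = -3.422599
  sinθ=-0.012698, cosθ=0.999919
  F = (M+m)·ẍ + m·l·cosθ·θ̈ − m·l·sinθ·θ̇² = 7.793731 + -0.403453 − -0.000053 = 7.390331
step 2→3:
  ẍ = (ẋ'−ẋ)/dt = (1.149876393−1.027280572)/0.035105 = 3.492261
  θ̈ = (θ̇'−θ̇)/dt = (-0.034973835−0.068838669)/0.035105 = -2.957200
  sinθ=-0.006064, cosθ=0.999982
  F = (M+m)·ẍ + m·l·cosθ·θ̈ − m·l·sinθ·θ̇² = 6.827657 + -0.348614 − -0.000003 = 6.479046
step 3→4:
  ẍ = (ẋ'−ẋ)/dt = (1.325720482−1.149876393)/0.035105 = 5.009090
  θ̈ = (θ̇'−θ̇)/dt = (-0.182429804−-0.034973835)/0.035105 = -4.200426
  sinθ=-0.003648, cosθ=0.999993
  F = (M+m)·ẍ + m·l·cosθ·θ̈ − m·l·sinθ·θ̇² = 9.793181 + -0.495179 − -0.000001 = 9.298002
step 4→5:
  ẍ = (ẋ'−ẋ)/dt = (1.479950575−1.325720482)/0.035105 = 4.393394
  θ̈ = (θ̇'−θ̇)/dt = (-0.312241054−-0.182429804)/0.035105 = -3.697799
  sinθ=-0.004876, cosθ=0.999988
  F = (M+m)·ẍ + m·l·cosθ·θ̈ − m·l·sinθ·θ̇² = 8.589445 + -0.435923 − -0.000019 = 8.153541
step 5→6:
  ẍ = (ẋ'−ẋ)/dt = (1.690539031−1.479950575)/0.035105 = 5.998817
  θ̈ = (θ̇'−θ̇)/dt = (-0.490803932−-0.312241054)/0.035105 = -5.086537
  sinθ=-0.011279, cosθ=0.999936
  F = (M+m)·ẍ + m·l·cosθ·θ̈ − m·l·sinθ·θ̇² = 11.728178 + -0.599607 − -0.000130 = 11.128701
step 6→7:
  ẍ = (ẋ'−ẋ)/dt = (1.552853944−1.690539031)/0.035105 = -3.922093
  θ̈ = (θ̇'−θ̇)/dt = (-0.382569958−-0.490803932)/0.035105 = 3.083150
  sinθ=-0.022239, cosθ=0.999753
  F = (M+m)·ẍ + m·l·cosθ·θ̈ − m·l·sinθ·θ̇² = -7.668014 + 0.363379 − -0.000632 = -7.304004
step 7→8:
  ẍ = (ẋ'−ẋ)/dt = (1.588988872−1.552853944)/0.035105 = 1.029338
  θ̈ = (θ̇'−θ̇)/dt = (-0.423947880−-0.382569958)/0.035105 = -1.178690
  sinθ=-0.039460, cosθ=0.999221
  F = (M+m)·ẍ + m·l·cosθ·θ̈ − m·l·sinθ·θ̇² = 2.012441 + -0.138846 − -0.000681 = 1.874276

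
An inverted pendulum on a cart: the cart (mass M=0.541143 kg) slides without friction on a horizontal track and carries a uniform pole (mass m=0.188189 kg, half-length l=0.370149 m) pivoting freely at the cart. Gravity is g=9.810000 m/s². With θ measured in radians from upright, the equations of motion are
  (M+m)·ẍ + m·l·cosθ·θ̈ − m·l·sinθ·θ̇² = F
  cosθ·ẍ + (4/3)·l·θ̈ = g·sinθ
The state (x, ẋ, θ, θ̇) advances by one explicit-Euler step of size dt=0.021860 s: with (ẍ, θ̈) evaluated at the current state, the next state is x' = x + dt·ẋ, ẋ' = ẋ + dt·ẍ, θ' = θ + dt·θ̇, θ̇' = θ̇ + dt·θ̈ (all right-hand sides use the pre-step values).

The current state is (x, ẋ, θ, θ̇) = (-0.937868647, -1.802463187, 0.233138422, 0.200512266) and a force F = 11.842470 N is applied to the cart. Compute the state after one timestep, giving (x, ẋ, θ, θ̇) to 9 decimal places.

sinθ=0.231032172, cosθ=0.972946111
temp = (F + m·l·θ̇²·sinθ)/(M+m) = (11.842470 + 0.000647031)/0.729332 = 16.238307151
θ̈ = (g·sinθ − cosθ·temp)/(l·(4/3 − m·cos²θ/(M+m))) = -33.569536431
ẍ = temp − m·l·θ̈·cosθ/(M+m) = 19.357768986
Euler: x'=-0.937868647+0.021860·-1.802463187=-0.977270492, ẋ'=-1.802463187+0.021860·19.357768986=-1.379302357
       θ'=0.233138422+0.021860·0.200512266=0.237521620, θ̇'=0.200512266+0.021860·-33.569536431=-0.533317800

(-0.977270492, -1.379302357, 0.237521620, -0.533317800)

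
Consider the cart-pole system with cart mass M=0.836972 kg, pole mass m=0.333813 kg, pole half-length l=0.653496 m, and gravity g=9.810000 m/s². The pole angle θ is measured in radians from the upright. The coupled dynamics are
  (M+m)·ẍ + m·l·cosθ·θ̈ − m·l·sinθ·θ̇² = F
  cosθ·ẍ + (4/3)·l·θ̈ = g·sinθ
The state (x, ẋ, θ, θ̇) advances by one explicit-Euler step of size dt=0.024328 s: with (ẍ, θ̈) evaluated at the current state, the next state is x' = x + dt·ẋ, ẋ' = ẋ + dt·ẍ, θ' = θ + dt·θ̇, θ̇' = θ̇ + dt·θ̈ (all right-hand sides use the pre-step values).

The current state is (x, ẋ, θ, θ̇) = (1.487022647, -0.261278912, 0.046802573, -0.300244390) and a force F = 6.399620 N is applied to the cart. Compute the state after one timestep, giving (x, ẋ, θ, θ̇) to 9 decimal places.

(1.480666254, -0.095237225, 0.039498227, -0.477782755)

sinθ=0.046785488, cosθ=0.998904959
temp = (F + m·l·θ̇²·sinθ)/(M+m) = (6.399620 + 0.000920041)/1.170785 = 5.466879095
θ̈ = (g·sinθ − cosθ·temp)/(l·(4/3 − m·cos²θ/(M+m))) = -7.297696686
ẍ = temp − m·l·θ̈·cosθ/(M+m) = 6.825126888
Euler: x'=1.487022647+0.024328·-0.261278912=1.480666254, ẋ'=-0.261278912+0.024328·6.825126888=-0.095237225
       θ'=0.046802573+0.024328·-0.300244390=0.039498227, θ̇'=-0.300244390+0.024328·-7.297696686=-0.477782755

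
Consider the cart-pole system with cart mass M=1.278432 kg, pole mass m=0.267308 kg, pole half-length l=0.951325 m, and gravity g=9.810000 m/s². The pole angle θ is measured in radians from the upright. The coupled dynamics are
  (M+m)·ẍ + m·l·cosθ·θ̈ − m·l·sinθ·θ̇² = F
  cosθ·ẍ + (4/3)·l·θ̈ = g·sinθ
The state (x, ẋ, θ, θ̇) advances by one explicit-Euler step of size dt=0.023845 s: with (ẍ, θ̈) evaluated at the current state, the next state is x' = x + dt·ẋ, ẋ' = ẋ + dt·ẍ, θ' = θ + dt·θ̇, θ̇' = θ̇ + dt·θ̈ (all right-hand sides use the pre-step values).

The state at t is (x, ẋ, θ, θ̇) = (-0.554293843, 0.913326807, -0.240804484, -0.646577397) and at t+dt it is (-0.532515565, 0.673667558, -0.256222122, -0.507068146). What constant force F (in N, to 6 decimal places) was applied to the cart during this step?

F = -14.065557 N

ẍ = (ẋ'−ẋ)/dt = (0.673667558−0.913326807)/0.023845 = -10.050713
θ̈ = (θ̇'−θ̇)/dt = (-0.507068146−-0.646577397)/0.023845 = 5.850671
sinθ=-0.238484, cosθ=0.971146
F = (M+m)·ẍ + m·l·cosθ·θ̈ − m·l·sinθ·θ̇² = -15.535789 + 1.444878 − -0.025354 = -14.065557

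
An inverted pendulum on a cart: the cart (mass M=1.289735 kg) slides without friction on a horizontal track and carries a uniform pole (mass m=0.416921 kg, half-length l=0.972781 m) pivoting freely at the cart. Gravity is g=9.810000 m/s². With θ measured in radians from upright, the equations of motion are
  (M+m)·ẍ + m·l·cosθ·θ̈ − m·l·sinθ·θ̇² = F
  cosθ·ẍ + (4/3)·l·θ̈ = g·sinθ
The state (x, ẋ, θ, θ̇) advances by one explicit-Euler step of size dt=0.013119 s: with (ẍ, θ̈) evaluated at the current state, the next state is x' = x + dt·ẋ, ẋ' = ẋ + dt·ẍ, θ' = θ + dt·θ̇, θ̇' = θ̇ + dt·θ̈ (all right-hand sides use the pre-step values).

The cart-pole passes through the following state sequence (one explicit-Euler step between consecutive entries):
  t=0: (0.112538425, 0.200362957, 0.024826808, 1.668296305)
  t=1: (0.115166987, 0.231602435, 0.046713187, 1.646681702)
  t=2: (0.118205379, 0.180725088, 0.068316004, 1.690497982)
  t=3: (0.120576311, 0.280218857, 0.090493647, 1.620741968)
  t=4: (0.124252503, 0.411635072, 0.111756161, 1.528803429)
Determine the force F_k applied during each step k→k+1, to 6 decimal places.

F_0 = 3.367927 N
F_1 = -5.316909 N
F_2 = 10.712594 N
F_3 = 14.169069 N

step 0→1:
  ẍ = (ẋ'−ẋ)/dt = (0.231602435−0.200362957)/0.013119 = 2.381239
  θ̈ = (θ̇'−θ̇)/dt = (1.646681702−1.668296305)/0.013119 = -1.647580
  sinθ=0.024824, cosθ=0.999692
  F = (M+m)·ẍ + m·l·cosθ·θ̈ − m·l·sinθ·θ̇² = 4.063956 + -0.668008 − 0.028022 = 3.367927
step 1→2:
  ẍ = (ẋ'−ẋ)/dt = (0.180725088−0.231602435)/0.013119 = -3.878142
  θ̈ = (θ̇'−θ̇)/dt = (1.690497982−1.646681702)/0.013119 = 3.339910
  sinθ=0.046696, cosθ=0.998909
  F = (M+m)·ẍ + m·l·cosθ·θ̈ − m·l·sinθ·θ̇² = -6.618655 + 1.353099 − 0.051353 = -5.316909
step 2→3:
  ẍ = (ẋ'−ẋ)/dt = (0.280218857−0.180725088)/0.013119 = 7.583945
  θ̈ = (θ̇'−θ̇)/dt = (1.620741968−1.690497982)/0.013119 = -5.317175
  sinθ=0.068263, cosθ=0.997667
  F = (M+m)·ẍ + m·l·cosθ·θ̈ − m·l·sinθ·θ̇² = 12.943185 + -2.151471 − 0.079119 = 10.712594
step 3→4:
  ẍ = (ẋ'−ẋ)/dt = (0.411635072−0.280218857)/0.013119 = 10.017243
  θ̈ = (θ̇'−θ̇)/dt = (1.528803429−1.620741968)/0.013119 = -7.008045
  sinθ=0.090370, cosθ=0.995908
  F = (M+m)·ẍ + m·l·cosθ·θ̈ − m·l·sinθ·θ̇² = 17.095988 + -2.830643 − 0.096277 = 14.169069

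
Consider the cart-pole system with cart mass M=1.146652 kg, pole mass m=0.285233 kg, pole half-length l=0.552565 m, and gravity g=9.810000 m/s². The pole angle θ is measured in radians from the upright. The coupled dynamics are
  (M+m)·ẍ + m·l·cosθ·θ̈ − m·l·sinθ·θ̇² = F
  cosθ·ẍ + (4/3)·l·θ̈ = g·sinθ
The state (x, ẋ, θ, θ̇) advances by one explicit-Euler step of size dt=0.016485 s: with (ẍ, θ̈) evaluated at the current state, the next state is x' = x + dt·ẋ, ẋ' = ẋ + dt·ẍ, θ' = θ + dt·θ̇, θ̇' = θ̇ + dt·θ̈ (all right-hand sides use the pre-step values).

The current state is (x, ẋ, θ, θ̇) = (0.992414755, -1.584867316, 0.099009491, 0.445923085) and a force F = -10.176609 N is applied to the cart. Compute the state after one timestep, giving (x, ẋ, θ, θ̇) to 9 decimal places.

(0.966288217, -1.725118288, 0.106360533, 0.657051491)

sinθ=0.098847807, cosθ=0.995102563
temp = (F + m·l·θ̇²·sinθ)/(M+m) = (-10.176609 + 0.003097919)/1.431885 = -7.104977761
θ̈ = (g·sinθ − cosθ·temp)/(l·(4/3 − m·cos²θ/(M+m))) = 12.807303982
ẍ = temp − m·l·θ̈·cosθ/(M+m) = -8.507793292
Euler: x'=0.992414755+0.016485·-1.584867316=0.966288217, ẋ'=-1.584867316+0.016485·-8.507793292=-1.725118288
       θ'=0.099009491+0.016485·0.445923085=0.106360533, θ̇'=0.445923085+0.016485·12.807303982=0.657051491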